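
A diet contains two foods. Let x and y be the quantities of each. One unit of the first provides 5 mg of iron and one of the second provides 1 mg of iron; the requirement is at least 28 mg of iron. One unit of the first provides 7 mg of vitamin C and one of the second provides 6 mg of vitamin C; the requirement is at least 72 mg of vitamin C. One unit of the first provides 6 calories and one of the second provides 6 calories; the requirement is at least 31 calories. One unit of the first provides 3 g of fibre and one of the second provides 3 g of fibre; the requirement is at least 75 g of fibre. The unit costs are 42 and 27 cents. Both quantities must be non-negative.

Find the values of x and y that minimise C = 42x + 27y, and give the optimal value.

The feasible region is unbounded (it extends along (0, 1), (1, 0)), but C strictly increases along every unbounded feasible direction, so there is no improving ray and the minimum is attained at a vertex.

The optimum lies where 5x + y = 28 and 3x + 3y = 75.
Solving simultaneously gives x = 3/4, y = 97/4.

x = 3/4, y = 97/4, minimum C = 2745/4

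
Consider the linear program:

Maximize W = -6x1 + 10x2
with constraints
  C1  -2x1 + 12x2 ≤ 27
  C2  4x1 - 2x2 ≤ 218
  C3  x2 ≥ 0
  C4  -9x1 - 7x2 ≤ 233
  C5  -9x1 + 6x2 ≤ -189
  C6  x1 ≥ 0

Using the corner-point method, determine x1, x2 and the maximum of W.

The binding constraints are -2x1 + 12x2 = 27 and -9x1 + 6x2 = -189.
Solving simultaneously gives x1 = 405/16, x2 = 207/32.

x1 = 405/16, x2 = 207/32, maximum W = -1395/16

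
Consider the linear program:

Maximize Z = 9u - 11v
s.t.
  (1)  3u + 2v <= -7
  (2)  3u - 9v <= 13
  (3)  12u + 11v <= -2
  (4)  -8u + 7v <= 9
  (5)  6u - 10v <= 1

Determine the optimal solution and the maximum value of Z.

Vertices and Z = 9u - 11v:
  (-67/37, -29/37) → Z = -284/37
  (-34/21, -15/14) → Z = -39/14
  (-97/38, -31/19) → Z = -191/38

At the optimal vertex, 3u + 2v = -7 and 6u - 10v = 1.
Solving simultaneously gives u = -34/21, v = -15/14.

u = -34/21, v = -15/14, maximum Z = -39/14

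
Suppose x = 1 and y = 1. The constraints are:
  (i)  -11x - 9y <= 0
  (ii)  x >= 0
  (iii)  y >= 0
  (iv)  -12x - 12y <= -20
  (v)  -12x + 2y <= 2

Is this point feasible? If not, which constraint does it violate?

feasible

(i): -20 ≤ 0 ✓
(ii): 1 ≥ 0 ✓
(iii): 1 ≥ 0 ✓
(iv): -24 ≤ -20 ✓
(v): -10 ≤ 2 ✓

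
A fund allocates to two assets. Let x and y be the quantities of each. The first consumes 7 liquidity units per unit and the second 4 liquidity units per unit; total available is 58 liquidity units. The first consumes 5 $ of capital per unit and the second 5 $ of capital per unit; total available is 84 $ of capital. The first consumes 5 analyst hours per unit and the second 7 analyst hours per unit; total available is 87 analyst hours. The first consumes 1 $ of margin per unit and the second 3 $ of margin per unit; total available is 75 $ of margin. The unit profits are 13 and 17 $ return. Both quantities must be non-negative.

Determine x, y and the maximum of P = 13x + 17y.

x = 2, y = 11, maximum P = 213

Feasible corners and P = 13x + 17y:
  (0, 0) → P = 0
  (0, 87/7) → P = 1479/7
  (58/7, 0) → P = 754/7
  (2, 11) → P = 213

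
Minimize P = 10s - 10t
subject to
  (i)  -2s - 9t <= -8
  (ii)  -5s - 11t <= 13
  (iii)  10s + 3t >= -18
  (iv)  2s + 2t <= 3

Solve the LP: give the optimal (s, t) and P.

Vertices and P = 10s - 10t:
  (-31/14, 29/21) → P = -755/21
  (11/14, 5/7) → P = 5/7
  (-45/14, 33/7) → P = -555/7

The binding constraints are 10s + 3t = -18 and 2s + 2t = 3.
Solving simultaneously gives s = -45/14, t = 33/7.

s = -45/14, t = 33/7, minimum P = -555/7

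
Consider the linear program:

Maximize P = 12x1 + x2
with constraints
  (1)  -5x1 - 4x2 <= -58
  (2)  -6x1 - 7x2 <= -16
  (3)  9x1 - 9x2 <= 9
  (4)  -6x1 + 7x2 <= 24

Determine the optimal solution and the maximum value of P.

x1 = 31, x2 = 30, maximum P = 402

Feasible corners and P = 12x1 + x2:
  (62/9, 53/9) → P = 797/9
  (310/59, 468/59) → P = 4188/59
  (31, 30) → P = 402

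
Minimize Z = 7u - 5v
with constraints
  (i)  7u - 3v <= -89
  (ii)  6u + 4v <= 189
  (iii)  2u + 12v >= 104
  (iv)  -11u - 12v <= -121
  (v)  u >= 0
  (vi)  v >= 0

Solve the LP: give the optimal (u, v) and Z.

u = 0, v = 189/4, minimum Z = -945/4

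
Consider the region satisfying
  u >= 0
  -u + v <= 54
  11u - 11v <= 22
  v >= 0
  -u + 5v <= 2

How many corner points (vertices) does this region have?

4

Pairwise boundary intersections that survive every other constraint:
  (0, 0)
  (0, 2/5)
  (2, 0)
  (3, 1)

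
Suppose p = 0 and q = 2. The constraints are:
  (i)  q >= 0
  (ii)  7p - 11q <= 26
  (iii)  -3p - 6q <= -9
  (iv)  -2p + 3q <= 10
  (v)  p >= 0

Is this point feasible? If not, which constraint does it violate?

feasible

(i): 2 ≥ 0 ✓
(ii): -22 ≤ 26 ✓
(iii): -12 ≤ -9 ✓
(iv): 6 ≤ 10 ✓
(v): 0 ≥ 0 ✓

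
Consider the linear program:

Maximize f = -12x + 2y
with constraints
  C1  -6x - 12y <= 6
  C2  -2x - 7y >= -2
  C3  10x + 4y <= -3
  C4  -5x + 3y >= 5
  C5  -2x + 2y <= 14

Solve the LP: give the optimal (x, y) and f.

The binding constraints are -6x - 12y = 6 and -2x - 7y = -2.
Solving simultaneously gives x = -11/3, y = 4/3.

x = -11/3, y = 4/3, maximum f = 140/3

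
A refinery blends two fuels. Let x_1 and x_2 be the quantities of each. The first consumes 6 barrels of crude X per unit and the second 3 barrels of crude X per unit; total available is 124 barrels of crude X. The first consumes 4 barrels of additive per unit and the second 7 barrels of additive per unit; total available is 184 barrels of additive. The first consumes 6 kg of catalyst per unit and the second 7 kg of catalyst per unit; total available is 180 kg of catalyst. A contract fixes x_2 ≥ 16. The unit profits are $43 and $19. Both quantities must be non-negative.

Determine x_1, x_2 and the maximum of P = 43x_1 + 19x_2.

Corner points and P = 43x_1 + 19x_2:
  (0, 180/7) → P = 3420/7
  (0, 16) → P = 304
  (34/3, 16) → P = 2374/3

The binding constraints are 6x_1 + 7x_2 = 180 and x_2 = 16.
Solving simultaneously gives x_1 = 34/3, x_2 = 16.

x_1 = 34/3, x_2 = 16, maximum P = 2374/3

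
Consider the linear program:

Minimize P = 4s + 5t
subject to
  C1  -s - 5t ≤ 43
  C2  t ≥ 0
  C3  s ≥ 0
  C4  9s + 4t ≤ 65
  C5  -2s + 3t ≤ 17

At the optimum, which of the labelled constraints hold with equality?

Corner points and P = 4s + 5t:
  (0, 0) → P = 0
  (65/9, 0) → P = 260/9
  (0, 17/3) → P = 85/3
  (127/35, 283/35) → P = 1923/35

The minimum is at (0, 0). Substituting into each constraint, equality holds for C2 and C3; the remaining constraints have slack.

C2 and C3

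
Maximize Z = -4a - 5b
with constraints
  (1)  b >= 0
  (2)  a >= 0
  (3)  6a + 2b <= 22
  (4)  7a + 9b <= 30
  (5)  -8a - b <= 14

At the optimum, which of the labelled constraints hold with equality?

(1) and (2)

Vertices and Z = -4a - 5b:
  (0, 0) → Z = 0
  (11/3, 0) → Z = -44/3
  (0, 10/3) → Z = -50/3
  (69/20, 13/20) → Z = -341/20

The maximum is at (0, 0). Substituting into each constraint, equality holds for (1) and (2); the remaining constraints have slack.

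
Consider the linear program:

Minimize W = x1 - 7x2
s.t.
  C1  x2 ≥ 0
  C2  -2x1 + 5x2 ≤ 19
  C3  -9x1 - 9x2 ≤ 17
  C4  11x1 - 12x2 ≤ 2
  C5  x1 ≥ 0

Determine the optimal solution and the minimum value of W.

Vertices and W = x1 - 7x2:
  (2/11, 0) → W = 2/11
  (0, 0) → W = 0
  (238/31, 213/31) → W = -1253/31
  (0, 19/5) → W = -133/5

The binding constraints are -2x1 + 5x2 = 19 and 11x1 - 12x2 = 2.
Solving simultaneously gives x1 = 238/31, x2 = 213/31.

x1 = 238/31, x2 = 213/31, minimum W = -1253/31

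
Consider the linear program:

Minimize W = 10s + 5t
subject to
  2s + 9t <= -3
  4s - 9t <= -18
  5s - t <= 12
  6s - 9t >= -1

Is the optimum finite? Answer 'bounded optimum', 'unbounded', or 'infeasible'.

infeasible

The boundaries 2s + 9t = -3 and 4s - 9t = -18 meet at (-7/2, 4/9), but that point violates 6s - 9t ≥ -1. Every candidate vertex is excluded by some other constraint, so the feasible region is empty.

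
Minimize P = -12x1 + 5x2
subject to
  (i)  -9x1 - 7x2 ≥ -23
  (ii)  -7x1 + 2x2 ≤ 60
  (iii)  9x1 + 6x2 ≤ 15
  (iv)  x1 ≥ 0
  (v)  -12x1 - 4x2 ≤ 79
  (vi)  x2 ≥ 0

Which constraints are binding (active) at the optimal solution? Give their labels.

(iii) and (vi)

Feasible corners and P = -12x1 + 5x2:
  (0, 5/2) → P = 25/2
  (5/3, 0) → P = -20
  (0, 0) → P = 0

The minimum is at (5/3, 0). Substituting into each constraint, equality holds for (iii) and (vi); the remaining constraints have slack.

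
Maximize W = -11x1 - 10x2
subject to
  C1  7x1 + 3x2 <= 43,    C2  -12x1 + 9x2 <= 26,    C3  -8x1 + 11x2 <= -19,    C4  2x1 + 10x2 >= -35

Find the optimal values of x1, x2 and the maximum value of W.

x1 = -65/34, x2 = -53/17, maximum W = 1775/34

Extreme points and W = -11x1 - 10x2:
  (530/101, 211/101) → W = -7940/101
  (535/64, -331/64) → W = -2575/64
  (-65/34, -53/17) → W = 1775/34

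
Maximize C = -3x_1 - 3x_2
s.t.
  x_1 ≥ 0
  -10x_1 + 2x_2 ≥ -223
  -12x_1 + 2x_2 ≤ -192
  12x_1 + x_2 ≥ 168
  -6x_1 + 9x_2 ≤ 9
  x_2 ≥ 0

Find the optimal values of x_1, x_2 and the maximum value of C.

x_1 = 16, x_2 = 0, maximum C = -48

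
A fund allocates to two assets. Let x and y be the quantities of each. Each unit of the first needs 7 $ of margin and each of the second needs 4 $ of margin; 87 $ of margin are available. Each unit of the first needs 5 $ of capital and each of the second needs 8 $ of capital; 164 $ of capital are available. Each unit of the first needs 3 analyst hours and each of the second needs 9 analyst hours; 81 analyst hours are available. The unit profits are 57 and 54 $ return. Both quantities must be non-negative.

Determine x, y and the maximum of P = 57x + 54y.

Corner points and P = 57x + 54y:
  (0, 0) → P = 0
  (0, 9) → P = 486
  (87/7, 0) → P = 4959/7
  (9, 6) → P = 837

At the optimal vertex, 7x + 4y = 87 and 3x + 9y = 81.
Solving simultaneously gives x = 9, y = 6.

x = 9, y = 6, maximum P = 837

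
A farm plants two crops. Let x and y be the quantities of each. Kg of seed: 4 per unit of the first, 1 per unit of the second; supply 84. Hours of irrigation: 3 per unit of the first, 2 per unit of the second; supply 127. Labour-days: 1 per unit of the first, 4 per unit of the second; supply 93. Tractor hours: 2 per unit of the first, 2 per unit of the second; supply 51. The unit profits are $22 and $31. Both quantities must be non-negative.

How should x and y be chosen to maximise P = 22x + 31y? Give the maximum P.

x = 3, y = 45/2, maximum P = 1527/2

Vertices and P = 22x + 31y:
  (0, 0) → P = 0
  (0, 93/4) → P = 2883/4
  (21, 0) → P = 462
  (39/2, 6) → P = 615
  (3, 45/2) → P = 1527/2

At the optimal vertex, x + 4y = 93 and 2x + 2y = 51.
Solving simultaneously gives x = 3, y = 45/2.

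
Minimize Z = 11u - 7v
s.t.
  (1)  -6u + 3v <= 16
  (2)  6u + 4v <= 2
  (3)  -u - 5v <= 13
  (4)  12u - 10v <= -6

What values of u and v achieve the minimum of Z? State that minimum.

u = -29/21, v = 18/7, minimum Z = -697/21

Corner points and Z = 11u - 7v:
  (-29/21, 18/7) → Z = -697/21
  (-119/33, -62/33) → Z = -875/33
  (-1/27, 5/9) → Z = -116/27
  (-16/7, -15/7) → Z = -71/7

At the optimal vertex, -6u + 3v = 16 and 6u + 4v = 2.
Solving simultaneously gives u = -29/21, v = 18/7.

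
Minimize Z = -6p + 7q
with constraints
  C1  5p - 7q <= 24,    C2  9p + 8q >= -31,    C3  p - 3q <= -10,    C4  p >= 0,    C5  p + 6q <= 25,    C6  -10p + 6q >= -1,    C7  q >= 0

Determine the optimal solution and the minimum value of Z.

p = 5/3, q = 35/9, minimum Z = 155/9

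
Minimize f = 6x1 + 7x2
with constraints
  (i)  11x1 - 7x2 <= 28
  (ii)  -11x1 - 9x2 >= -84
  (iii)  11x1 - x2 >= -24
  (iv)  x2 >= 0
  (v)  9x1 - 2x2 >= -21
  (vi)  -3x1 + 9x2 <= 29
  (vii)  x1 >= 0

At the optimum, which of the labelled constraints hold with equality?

(iv) and (vii)

Vertices and f = 6x1 + 7x2:
  (105/22, 7/2) → f = 1169/22
  (28/11, 0) → f = 168/11
  (55/14, 571/126) → f = 6967/126
  (0, 0) → f = 0
  (0, 29/9) → f = 203/9

The minimum is at (0, 0). Substituting into each constraint, equality holds for (iv) and (vii); the remaining constraints have slack.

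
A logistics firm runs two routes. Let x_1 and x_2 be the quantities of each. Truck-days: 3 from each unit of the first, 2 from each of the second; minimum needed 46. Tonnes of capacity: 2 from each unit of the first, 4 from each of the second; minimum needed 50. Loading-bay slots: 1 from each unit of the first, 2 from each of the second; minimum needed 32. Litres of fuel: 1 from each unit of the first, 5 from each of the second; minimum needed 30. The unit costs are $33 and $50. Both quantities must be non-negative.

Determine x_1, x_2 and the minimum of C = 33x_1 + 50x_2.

x_1 = 7, x_2 = 25/2, minimum C = 856

The feasible region is unbounded (it extends along (0, 1), (1, 0)), but C strictly increases along every unbounded feasible direction, so there is no improving ray and the minimum is attained at a vertex.

The binding constraints are 3x_1 + 2x_2 = 46 and x_1 + 2x_2 = 32.
Solving simultaneously gives x_1 = 7, x_2 = 25/2.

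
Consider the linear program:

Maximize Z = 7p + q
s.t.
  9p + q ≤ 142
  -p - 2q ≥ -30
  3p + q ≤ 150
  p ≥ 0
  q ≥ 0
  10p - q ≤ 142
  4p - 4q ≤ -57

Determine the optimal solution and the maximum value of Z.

At the optimal vertex, -p - 2q = -30 and 4p - 4q = -57.
Solving simultaneously gives p = 1/2, q = 59/4.

p = 1/2, q = 59/4, maximum Z = 73/4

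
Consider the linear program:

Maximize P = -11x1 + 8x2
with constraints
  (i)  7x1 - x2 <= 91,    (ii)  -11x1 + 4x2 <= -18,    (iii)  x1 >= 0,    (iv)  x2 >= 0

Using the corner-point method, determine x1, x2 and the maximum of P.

x1 = 346/17, x2 = 875/17, maximum P = 3194/17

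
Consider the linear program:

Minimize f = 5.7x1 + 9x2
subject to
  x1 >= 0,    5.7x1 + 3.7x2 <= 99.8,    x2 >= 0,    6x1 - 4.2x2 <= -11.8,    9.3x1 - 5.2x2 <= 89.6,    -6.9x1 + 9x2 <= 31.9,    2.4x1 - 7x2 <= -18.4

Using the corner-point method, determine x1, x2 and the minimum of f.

Vertices and f = 5.7x1 + 9x2:
  (0, 59/21) → f = 177/7
  (0, 319/90) → f = 319/10
  (463/417, 611/139) → f = 63787/1390

The optimum lies where x1 = 0 and 6x1 - 4.2x2 = -11.8.
Solving simultaneously gives x1 = 0, x2 = 59/21.

x1 = 0, x2 = 59/21, minimum f = 177/7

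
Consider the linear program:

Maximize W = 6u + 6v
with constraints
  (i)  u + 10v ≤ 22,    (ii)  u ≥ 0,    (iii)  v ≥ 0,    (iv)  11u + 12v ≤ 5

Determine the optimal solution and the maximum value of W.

u = 5/11, v = 0, maximum W = 30/11

Vertices and W = 6u + 6v:
  (0, 0) → W = 0
  (0, 5/12) → W = 5/2
  (5/11, 0) → W = 30/11

At the optimal vertex, v = 0 and 11u + 12v = 5.
Solving simultaneously gives u = 5/11, v = 0.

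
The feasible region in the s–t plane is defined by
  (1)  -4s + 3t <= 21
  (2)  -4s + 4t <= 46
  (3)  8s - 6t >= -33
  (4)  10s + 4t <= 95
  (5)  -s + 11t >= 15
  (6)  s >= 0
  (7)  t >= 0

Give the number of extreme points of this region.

4

Intersecting each pair of boundary lines and keeping only the points that satisfy every inequality leaves:
  (219/46, 545/46)
  (0, 11/2)
  (985/114, 245/114)
  (0, 15/11)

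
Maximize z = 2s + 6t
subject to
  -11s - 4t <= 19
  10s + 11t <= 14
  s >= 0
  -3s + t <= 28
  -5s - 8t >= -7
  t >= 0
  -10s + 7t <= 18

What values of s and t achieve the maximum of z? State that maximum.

Extreme points and z = 2s + 6t:
  (7/5, 0) → z = 14/5
  (0, 7/8) → z = 21/4
  (0, 0) → z = 0

At the optimal vertex, s = 0 and -5s - 8t = -7.
Solving simultaneously gives s = 0, t = 7/8.

s = 0, t = 7/8, maximum z = 21/4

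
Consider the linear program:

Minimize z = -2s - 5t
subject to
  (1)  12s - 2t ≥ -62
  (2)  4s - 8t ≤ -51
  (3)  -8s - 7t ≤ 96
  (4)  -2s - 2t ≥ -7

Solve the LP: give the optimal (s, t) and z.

Corner points and z = -2s - 5t:
  (-197/44, 91/22) → z = -129/11
  (-55/14, 52/7) → z = -205/7
  (-23/12, 65/12) → z = -93/4

s = -55/14, t = 52/7, minimum z = -205/7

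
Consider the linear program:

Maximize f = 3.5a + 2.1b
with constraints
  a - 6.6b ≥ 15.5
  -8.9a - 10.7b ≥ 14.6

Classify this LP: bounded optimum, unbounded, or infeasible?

unbounded

From the feasible point (6949/6944, -15255/6944), moving in the direction (10.7, -8.9) keeps every constraint satisfied while f increases without bound.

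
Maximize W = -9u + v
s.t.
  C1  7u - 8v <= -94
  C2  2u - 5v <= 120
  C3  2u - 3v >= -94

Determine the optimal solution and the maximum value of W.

Vertices and W = -9u + v:
  (-1430/19, -1028/19) → W = 11842/19
  (94, 94) → W = -752
  (-415/2, -107) → W = 3521/2

At the optimal vertex, 2u - 5v = 120 and 2u - 3v = -94.
Solving simultaneously gives u = -415/2, v = -107.

u = -415/2, v = -107, maximum W = 3521/2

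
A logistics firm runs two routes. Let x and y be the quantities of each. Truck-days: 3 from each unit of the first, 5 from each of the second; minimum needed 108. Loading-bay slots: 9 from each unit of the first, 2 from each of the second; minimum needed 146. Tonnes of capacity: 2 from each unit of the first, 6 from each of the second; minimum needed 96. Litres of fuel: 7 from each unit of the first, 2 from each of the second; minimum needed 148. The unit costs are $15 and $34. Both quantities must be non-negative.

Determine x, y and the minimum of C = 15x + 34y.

x = 21, y = 9, minimum C = 621

Extreme points and C = 15x + 34y:
  (0, 74) → C = 2516
  (48, 0) → C = 720
  (21, 9) → C = 621
  (524/29, 312/29) → C = 18468/29
The feasible region is unbounded (it extends along (0, 1), (1, 0)), but C strictly increases along every unbounded feasible direction, so there is no improving ray and the minimum is attained at a vertex.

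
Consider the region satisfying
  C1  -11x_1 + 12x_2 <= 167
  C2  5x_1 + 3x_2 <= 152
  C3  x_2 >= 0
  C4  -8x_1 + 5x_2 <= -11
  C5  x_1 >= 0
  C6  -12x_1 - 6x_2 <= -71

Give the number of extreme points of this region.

4

Pairwise boundary intersections that survive every other constraint:
  (152/5, 0)
  (793/49, 1161/49)
  (71/12, 0)
  (421/108, 109/27)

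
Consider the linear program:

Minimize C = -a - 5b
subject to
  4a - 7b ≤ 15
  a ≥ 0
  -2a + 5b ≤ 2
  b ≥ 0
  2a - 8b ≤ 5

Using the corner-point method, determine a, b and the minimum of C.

a = 89/6, b = 19/3, minimum C = -93/2

Vertices and C = -a - 5b:
  (89/6, 19/3) → C = -93/2
  (85/18, 5/9) → C = -15/2
  (0, 2/5) → C = -2
  (0, 0) → C = 0
  (5/2, 0) → C = -5/2

At the optimal vertex, 4a - 7b = 15 and -2a + 5b = 2.
Solving simultaneously gives a = 89/6, b = 19/3.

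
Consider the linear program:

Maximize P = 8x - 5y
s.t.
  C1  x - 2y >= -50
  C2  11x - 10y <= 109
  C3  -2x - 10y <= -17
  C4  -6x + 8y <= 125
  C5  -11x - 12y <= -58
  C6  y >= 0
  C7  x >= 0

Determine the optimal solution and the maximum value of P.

Extreme points and P = 8x - 5y:
  (359/6, 659/12) → P = 2449/12
  (75/2, 175/4) → P = 325/4
  (109/11, 0) → P = 872/11
  (188/43, 71/86) → P = 2653/86
  (17/2, 0) → P = 68
  (0, 125/8) → P = -625/8
  (0, 29/6) → P = -145/6

The binding constraints are x - 2y = -50 and 11x - 10y = 109.
Solving simultaneously gives x = 359/6, y = 659/12.

x = 359/6, y = 659/12, maximum P = 2449/12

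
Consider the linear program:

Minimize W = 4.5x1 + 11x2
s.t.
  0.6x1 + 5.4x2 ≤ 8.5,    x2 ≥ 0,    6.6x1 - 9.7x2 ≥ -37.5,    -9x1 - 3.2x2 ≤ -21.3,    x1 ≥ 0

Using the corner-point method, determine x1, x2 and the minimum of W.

Feasible corners and W = 4.5x1 + 11x2:
  (85/6, 0) → W = 255/4
  (4391/2334, 531/389) → W = 36537/1556
  (71/30, 0) → W = 213/20

At the optimal vertex, x2 = 0 and -9x1 - 3.2x2 = -21.3.
Solving simultaneously gives x1 = 71/30, x2 = 0.

x1 = 71/30, x2 = 0, minimum W = 213/20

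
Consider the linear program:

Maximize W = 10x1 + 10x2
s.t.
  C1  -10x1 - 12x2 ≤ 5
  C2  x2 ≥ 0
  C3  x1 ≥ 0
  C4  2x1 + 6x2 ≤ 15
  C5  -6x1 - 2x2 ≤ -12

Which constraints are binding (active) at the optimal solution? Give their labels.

Extreme points and W = 10x1 + 10x2:
  (15/2, 0) → W = 75
  (2, 0) → W = 20
  (21/16, 33/16) → W = 135/4

The maximum is at (15/2, 0). Substituting into each constraint, equality holds for C2 and C4; the remaining constraints have slack.

C2 and C4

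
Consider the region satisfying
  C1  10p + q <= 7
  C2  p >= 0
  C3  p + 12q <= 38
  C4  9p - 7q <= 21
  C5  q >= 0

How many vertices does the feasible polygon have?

Of the 10 pairwise boundary intersections, those satisfying every inequality are:
  (46/119, 373/119)
  (7/10, 0)
  (0, 19/6)
  (0, 0)

4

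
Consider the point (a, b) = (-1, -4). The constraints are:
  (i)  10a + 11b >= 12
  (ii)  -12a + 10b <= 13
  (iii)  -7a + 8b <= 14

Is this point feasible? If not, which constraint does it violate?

not feasible — violates (i)

Constraint (i): 10a + 11b = -54, which is not ≥ 12. All other constraints are satisfied.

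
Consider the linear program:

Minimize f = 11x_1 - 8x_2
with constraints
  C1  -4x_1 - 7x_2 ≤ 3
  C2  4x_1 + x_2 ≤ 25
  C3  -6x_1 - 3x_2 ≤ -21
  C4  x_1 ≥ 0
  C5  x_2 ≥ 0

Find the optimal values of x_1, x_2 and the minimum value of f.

Extreme points and f = 11x_1 - 8x_2:
  (0, 25) → f = -200
  (25/4, 0) → f = 275/4
  (0, 7) → f = -56
  (7/2, 0) → f = 77/2

x_1 = 0, x_2 = 25, minimum f = -200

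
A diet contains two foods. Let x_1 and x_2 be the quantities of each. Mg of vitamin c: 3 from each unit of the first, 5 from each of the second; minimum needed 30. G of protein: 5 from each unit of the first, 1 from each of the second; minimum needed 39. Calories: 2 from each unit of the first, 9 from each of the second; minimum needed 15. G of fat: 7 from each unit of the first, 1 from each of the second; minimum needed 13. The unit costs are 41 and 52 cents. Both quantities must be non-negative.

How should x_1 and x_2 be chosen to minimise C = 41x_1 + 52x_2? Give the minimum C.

Extreme points and C = 41x_1 + 52x_2:
  (0, 39) → C = 2028
  (10, 0) → C = 410
  (15/2, 3/2) → C = 771/2
The feasible region is unbounded (it extends along (0, 1), (1, 0)), but C strictly increases along every unbounded feasible direction, so there is no improving ray and the minimum is attained at a vertex.

x_1 = 15/2, x_2 = 3/2, minimum C = 771/2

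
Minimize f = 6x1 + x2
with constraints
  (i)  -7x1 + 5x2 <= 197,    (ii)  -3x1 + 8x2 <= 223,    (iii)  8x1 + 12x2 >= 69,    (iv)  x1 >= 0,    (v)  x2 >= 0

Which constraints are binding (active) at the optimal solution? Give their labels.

Feasible corners and f = 6x1 + x2:
  (0, 223/8) → f = 223/8
  (0, 23/4) → f = 23/4
  (69/8, 0) → f = 207/4
The feasible region is unbounded (it extends along (8, 3), (1, 0)), but f strictly increases along every unbounded feasible direction, so there is no improving ray and the minimum is attained at a vertex.

The minimum is at (0, 23/4). Substituting into each constraint, equality holds for (iii) and (iv); the remaining constraints have slack.

(iii) and (iv)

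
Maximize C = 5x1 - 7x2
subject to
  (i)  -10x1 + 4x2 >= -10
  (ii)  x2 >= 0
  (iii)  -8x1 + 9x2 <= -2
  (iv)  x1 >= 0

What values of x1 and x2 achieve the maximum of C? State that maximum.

Vertices and C = 5x1 - 7x2:
  (1, 0) → C = 5
  (41/29, 30/29) → C = -5/29
  (1/4, 0) → C = 5/4

At the optimal vertex, -10x1 + 4x2 = -10 and x2 = 0.
Solving simultaneously gives x1 = 1, x2 = 0.

x1 = 1, x2 = 0, maximum C = 5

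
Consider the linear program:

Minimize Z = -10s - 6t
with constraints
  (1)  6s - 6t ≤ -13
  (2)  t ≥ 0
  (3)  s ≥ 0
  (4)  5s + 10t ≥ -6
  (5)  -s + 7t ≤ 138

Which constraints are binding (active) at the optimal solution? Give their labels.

Vertices and Z = -10s - 6t:
  (0, 13/6) → Z = -13
  (737/36, 815/36) → Z = -3065/9
  (0, 138/7) → Z = -828/7

The minimum is at (737/36, 815/36). Substituting into each constraint, equality holds for (1) and (5); the remaining constraints have slack.

(1) and (5)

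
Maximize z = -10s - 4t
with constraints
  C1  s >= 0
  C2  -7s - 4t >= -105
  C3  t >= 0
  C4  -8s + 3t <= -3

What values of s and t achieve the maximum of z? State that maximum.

s = 3/8, t = 0, maximum z = -15/4

Vertices and z = -10s - 4t:
  (15, 0) → z = -150
  (327/53, 819/53) → z = -6546/53
  (3/8, 0) → z = -15/4

At the optimal vertex, t = 0 and -8s + 3t = -3.
Solving simultaneously gives s = 3/8, t = 0.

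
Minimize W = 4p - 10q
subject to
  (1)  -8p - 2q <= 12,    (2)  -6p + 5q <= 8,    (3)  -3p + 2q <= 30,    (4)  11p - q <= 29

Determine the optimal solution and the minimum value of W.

p = 153/49, q = 262/49, minimum W = -2008/49

Vertices and W = 4p - 10q:
  (-19/13, -2/13) → W = -56/13
  (23/15, -182/15) → W = 1912/15
  (153/49, 262/49) → W = -2008/49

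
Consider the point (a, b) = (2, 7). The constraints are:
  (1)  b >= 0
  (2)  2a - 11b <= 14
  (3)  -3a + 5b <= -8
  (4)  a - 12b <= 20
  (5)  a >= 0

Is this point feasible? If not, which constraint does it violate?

Constraint (3): -3a + 5b = 29, which is not ≤ -8. All other constraints are satisfied.

not feasible — violates (3)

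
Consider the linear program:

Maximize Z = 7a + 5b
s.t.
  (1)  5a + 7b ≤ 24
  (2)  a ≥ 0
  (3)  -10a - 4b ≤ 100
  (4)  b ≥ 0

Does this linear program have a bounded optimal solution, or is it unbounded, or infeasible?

bounded optimum

Corner points and Z = 7a + 5b:
  (0, 24/7) → Z = 120/7
  (24/5, 0) → Z = 168/5
  (0, 0) → Z = 0
The feasible region has finitely many vertices and no improving ray; the maximum is 168/5 at (24/5, 0).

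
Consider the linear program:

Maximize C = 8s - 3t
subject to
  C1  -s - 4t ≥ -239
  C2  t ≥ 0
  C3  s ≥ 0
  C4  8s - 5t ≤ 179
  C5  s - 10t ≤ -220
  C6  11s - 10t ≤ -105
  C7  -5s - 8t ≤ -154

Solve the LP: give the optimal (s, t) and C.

s = 985/27, t = 1367/27, maximum C = 3779/27

Extreme points and C = 8s - 3t:
  (0, 239/4) → C = -717/4
  (985/27, 1367/27) → C = 3779/27
  (0, 22) → C = -66
  (23/2, 463/20) → C = 451/20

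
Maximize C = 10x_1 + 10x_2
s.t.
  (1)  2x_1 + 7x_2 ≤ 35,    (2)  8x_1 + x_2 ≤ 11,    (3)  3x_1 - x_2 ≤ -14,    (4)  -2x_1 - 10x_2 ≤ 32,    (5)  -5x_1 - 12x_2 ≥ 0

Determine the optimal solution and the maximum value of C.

Corner points and C = 10x_1 + 10x_2:
  (-420/11, 175/11) → C = -2450/11
  (-43/8, -17/8) → C = -75
  (-168/41, 70/41) → C = -980/41
The feasible region is unbounded (it extends along (-5, 1), (-7, 2)), but C strictly decreases along every unbounded feasible direction, so there is no improving ray and the maximum is attained at a vertex.

x_1 = -168/41, x_2 = 70/41, maximum C = -980/41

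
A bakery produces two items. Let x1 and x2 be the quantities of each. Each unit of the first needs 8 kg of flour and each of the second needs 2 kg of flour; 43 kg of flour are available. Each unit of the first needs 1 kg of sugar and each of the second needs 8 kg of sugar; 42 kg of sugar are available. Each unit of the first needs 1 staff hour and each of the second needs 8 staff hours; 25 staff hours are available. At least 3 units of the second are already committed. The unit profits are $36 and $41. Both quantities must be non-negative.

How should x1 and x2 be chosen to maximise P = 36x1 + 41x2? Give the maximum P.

Vertices and P = 36x1 + 41x2:
  (0, 25/8) → P = 1025/8
  (0, 3) → P = 123
  (1, 3) → P = 159

At the optimal vertex, x1 + 8x2 = 25 and x2 = 3.
Solving simultaneously gives x1 = 1, x2 = 3.

x1 = 1, x2 = 3, maximum P = 159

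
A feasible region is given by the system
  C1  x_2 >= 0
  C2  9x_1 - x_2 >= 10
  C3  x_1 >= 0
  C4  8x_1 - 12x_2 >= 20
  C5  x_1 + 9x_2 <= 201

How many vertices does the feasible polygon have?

3

Of the 10 pairwise boundary intersections, those satisfying every inequality are:
  (5/2, 0)
  (201, 0)
  (216/7, 397/21)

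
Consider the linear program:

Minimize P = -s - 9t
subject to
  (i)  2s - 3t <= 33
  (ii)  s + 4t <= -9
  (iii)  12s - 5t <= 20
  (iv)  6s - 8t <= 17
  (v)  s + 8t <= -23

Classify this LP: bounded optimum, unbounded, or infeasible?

From the feasible point (-213/2, -82), moving in the direction (-8, 1) keeps every constraint satisfied while P decreases without bound.

unbounded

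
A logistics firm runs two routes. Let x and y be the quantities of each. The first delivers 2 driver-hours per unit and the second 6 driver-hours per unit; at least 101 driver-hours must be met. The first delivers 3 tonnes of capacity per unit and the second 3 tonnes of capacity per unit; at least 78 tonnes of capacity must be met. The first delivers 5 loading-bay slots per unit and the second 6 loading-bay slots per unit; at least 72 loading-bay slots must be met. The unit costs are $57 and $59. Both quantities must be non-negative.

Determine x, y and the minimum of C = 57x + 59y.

Vertices and C = 57x + 59y:
  (0, 26) → C = 1534
  (101/2, 0) → C = 5757/2
  (55/4, 49/4) → C = 3013/2
The feasible region is unbounded (it extends along (0, 1), (1, 0)), but C strictly increases along every unbounded feasible direction, so there is no improving ray and the minimum is attained at a vertex.

The optimum lies where 2x + 6y = 101 and 3x + 3y = 78.
Solving simultaneously gives x = 55/4, y = 49/4.

x = 55/4, y = 49/4, minimum C = 3013/2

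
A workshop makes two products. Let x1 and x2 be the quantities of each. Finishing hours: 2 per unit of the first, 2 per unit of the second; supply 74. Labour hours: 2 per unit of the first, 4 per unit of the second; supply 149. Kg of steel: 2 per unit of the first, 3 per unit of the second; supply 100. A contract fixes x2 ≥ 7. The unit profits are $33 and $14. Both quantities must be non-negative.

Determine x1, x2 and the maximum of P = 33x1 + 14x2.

x1 = 30, x2 = 7, maximum P = 1088

Corner points and P = 33x1 + 14x2:
  (0, 100/3) → P = 1400/3
  (0, 7) → P = 98
  (11, 26) → P = 727
  (30, 7) → P = 1088

At the optimal vertex, 2x1 + 2x2 = 74 and x2 = 7.
Solving simultaneously gives x1 = 30, x2 = 7.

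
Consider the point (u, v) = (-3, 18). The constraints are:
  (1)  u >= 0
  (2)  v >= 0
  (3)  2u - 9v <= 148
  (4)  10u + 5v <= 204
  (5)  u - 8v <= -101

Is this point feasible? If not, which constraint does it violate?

not feasible — violates (1)

Constraint (1): u = -3, which is not ≥ 0. All other constraints are satisfied.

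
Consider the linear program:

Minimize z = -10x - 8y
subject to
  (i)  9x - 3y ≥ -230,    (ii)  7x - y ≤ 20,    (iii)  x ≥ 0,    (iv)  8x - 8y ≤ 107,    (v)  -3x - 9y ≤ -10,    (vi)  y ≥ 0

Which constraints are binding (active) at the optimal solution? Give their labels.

(i) and (ii)

Corner points and z = -10x - 8y:
  (145/6, 895/6) → z = -1435
  (0, 230/3) → z = -1840/3
  (95/33, 5/33) → z = -30
  (0, 10/9) → z = -80/9

The minimum is at (145/6, 895/6). Substituting into each constraint, equality holds for (i) and (ii); the remaining constraints have slack.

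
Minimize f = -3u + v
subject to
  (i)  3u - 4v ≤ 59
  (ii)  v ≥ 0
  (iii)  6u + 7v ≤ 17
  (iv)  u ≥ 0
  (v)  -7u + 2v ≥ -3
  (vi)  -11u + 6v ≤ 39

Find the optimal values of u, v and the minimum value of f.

u = 3/7, v = 0, minimum f = -9/7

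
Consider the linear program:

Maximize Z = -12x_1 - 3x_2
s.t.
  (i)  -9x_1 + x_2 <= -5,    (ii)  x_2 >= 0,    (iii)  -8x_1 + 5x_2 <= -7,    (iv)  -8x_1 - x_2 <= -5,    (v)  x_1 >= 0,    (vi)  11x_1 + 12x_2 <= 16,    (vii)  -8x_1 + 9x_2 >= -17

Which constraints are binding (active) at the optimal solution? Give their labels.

(ii) and (iii)

Feasible corners and Z = -12x_1 - 3x_2:
  (7/8, 0) → Z = -21/2
  (16/11, 0) → Z = -192/11
  (164/151, 51/151) → Z = -2121/151

The maximum is at (7/8, 0). Substituting into each constraint, equality holds for (ii) and (iii); the remaining constraints have slack.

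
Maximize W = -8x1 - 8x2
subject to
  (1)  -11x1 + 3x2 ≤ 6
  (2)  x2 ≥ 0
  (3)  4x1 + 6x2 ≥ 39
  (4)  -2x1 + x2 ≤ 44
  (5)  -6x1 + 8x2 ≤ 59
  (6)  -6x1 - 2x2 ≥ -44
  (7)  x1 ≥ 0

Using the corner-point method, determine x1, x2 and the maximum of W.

x1 = 27/26, x2 = 151/26, maximum W = -712/13

Vertices and W = -8x1 - 8x2:
  (27/26, 151/26) → W = -712/13
  (129/70, 613/70) → W = -424/5
  (93/14, 29/14) → W = -488/7
  (39/10, 103/10) → W = -568/5

At the optimal vertex, -11x1 + 3x2 = 6 and 4x1 + 6x2 = 39.
Solving simultaneously gives x1 = 27/26, x2 = 151/26.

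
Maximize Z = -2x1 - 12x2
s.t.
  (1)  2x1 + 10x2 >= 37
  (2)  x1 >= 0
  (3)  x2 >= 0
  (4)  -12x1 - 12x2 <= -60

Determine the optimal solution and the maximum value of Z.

x1 = 37/2, x2 = 0, maximum Z = -37

Vertices and Z = -2x1 - 12x2:
  (37/2, 0) → Z = -37
  (13/8, 27/8) → Z = -175/4
  (0, 5) → Z = -60
The feasible region is unbounded (it extends along (0, 1), (1, 0)), but Z strictly decreases along every unbounded feasible direction, so there is no improving ray and the maximum is attained at a vertex.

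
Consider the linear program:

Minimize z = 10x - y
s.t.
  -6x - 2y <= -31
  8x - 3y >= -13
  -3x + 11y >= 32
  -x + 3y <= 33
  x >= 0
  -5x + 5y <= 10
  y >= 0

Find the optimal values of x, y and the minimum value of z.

x = 27/8, y = 43/8, minimum z = 227/8

Vertices and z = 10x - y:
  (277/72, 95/24) → z = 2485/72
  (27/8, 43/8) → z = 227/8
  (27/2, 31/2) → z = 239/2
The feasible region is unbounded (it extends along (3, 1), (11, 3)), but z strictly increases along every unbounded feasible direction, so there is no improving ray and the minimum is attained at a vertex.

The optimum lies where -6x - 2y = -31 and -5x + 5y = 10.
Solving simultaneously gives x = 27/8, y = 43/8.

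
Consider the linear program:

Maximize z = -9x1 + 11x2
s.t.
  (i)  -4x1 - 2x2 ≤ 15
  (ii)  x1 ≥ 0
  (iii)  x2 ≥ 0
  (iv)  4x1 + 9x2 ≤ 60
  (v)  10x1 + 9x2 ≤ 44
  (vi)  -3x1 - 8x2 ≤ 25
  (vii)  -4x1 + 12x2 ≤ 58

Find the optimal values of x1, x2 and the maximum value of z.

Extreme points and z = -9x1 + 11x2:
  (0, 0) → z = 0
  (0, 29/6) → z = 319/6
  (22/5, 0) → z = -198/5
  (1/26, 63/13) → z = 1377/26

x1 = 0, x2 = 29/6, maximum z = 319/6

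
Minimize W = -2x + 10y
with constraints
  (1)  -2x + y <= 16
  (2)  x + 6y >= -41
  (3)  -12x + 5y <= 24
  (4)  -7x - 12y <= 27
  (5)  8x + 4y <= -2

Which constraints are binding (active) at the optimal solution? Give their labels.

Extreme points and W = -2x + 10y:
  (-423/179, -156/179) → W = -714/179
  (-53/44, 21/11) → W = 43/2
  (21/17, -101/34) → W = -547/17

The minimum is at (21/17, -101/34). Substituting into each constraint, equality holds for (4) and (5); the remaining constraints have slack.

(4) and (5)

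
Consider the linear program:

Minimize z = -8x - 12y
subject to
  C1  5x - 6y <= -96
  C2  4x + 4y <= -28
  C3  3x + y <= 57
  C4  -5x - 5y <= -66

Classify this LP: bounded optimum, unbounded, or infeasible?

infeasible

Constraints 4x + 4y ≤ -28 and -5x - 5y ≤ -66 have parallel boundaries but demand opposite sides — no point can satisfy both, so the region is empty.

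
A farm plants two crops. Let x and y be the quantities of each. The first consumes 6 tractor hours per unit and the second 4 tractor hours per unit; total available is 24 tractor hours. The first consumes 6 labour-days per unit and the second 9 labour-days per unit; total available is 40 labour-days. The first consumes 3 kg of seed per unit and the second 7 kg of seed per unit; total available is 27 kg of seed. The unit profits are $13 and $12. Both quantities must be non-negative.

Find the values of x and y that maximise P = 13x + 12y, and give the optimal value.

Feasible corners and P = 13x + 12y:
  (0, 0) → P = 0
  (0, 27/7) → P = 324/7
  (4, 0) → P = 52
  (2, 3) → P = 62

The optimum lies where 6x + 4y = 24 and 3x + 7y = 27.
Solving simultaneously gives x = 2, y = 3.

x = 2, y = 3, maximum P = 62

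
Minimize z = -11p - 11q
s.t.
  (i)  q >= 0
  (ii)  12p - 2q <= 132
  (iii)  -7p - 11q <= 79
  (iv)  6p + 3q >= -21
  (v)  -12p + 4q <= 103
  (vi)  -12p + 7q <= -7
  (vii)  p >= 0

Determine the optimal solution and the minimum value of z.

p = 91/6, q = 25, minimum z = -2651/6

Feasible corners and z = -11p - 11q:
  (11, 0) → z = -121
  (7/12, 0) → z = -77/12
  (91/6, 25) → z = -2651/6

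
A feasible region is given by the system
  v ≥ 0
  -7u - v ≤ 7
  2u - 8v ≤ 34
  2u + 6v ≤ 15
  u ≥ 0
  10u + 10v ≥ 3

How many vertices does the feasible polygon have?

4

Of the 15 pairwise boundary intersections, those satisfying every inequality are:
  (15/2, 0)
  (3/10, 0)
  (0, 5/2)
  (0, 3/10)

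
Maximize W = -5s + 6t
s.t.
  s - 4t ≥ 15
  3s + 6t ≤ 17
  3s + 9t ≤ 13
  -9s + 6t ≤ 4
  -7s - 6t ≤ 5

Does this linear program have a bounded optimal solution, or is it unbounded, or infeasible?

bounded optimum

Extreme points and W = -5s + 6t:
  (79/9, -14/9) → W = -479/9
  (35/17, -55/17) → W = -505/17
The feasible region has finitely many vertices and no improving ray; the maximum is -505/17 at (35/17, -55/17).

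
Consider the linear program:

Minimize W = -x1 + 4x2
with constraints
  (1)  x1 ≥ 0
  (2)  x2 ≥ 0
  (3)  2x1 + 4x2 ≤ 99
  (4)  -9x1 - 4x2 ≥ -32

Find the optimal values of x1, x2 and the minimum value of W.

x1 = 32/9, x2 = 0, minimum W = -32/9

Corner points and W = -x1 + 4x2:
  (0, 0) → W = 0
  (0, 8) → W = 32
  (32/9, 0) → W = -32/9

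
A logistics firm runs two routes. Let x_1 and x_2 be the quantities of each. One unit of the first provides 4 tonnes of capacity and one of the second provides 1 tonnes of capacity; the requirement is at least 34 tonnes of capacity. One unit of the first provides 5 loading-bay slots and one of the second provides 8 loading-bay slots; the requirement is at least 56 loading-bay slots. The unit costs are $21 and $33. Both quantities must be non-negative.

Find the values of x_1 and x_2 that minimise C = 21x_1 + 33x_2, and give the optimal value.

x_1 = 8, x_2 = 2, minimum C = 234

Feasible corners and C = 21x_1 + 33x_2:
  (0, 34) → C = 1122
  (56/5, 0) → C = 1176/5
  (8, 2) → C = 234
The feasible region is unbounded (it extends along (0, 1), (1, 0)), but C strictly increases along every unbounded feasible direction, so there is no improving ray and the minimum is attained at a vertex.

The binding constraints are 4x_1 + x_2 = 34 and 5x_1 + 8x_2 = 56.
Solving simultaneously gives x_1 = 8, x_2 = 2.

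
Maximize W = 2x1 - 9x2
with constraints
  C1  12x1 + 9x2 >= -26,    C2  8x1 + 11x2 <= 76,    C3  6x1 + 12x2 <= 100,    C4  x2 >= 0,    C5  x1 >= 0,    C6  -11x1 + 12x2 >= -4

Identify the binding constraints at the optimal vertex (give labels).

C4 and C6

Corner points and W = 2x1 - 9x2:
  (0, 76/11) → W = -684/11
  (956/217, 804/217) → W = -5324/217
  (0, 0) → W = 0
  (4/11, 0) → W = 8/11

The maximum is at (4/11, 0). Substituting into each constraint, equality holds for C4 and C6; the remaining constraints have slack.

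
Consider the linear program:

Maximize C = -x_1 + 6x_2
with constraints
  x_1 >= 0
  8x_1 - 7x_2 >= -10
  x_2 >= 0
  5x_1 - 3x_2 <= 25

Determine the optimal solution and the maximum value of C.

Feasible corners and C = -x_1 + 6x_2:
  (0, 10/7) → C = 60/7
  (0, 0) → C = 0
  (205/11, 250/11) → C = 1295/11
  (5, 0) → C = -5

The binding constraints are 8x_1 - 7x_2 = -10 and 5x_1 - 3x_2 = 25.
Solving simultaneously gives x_1 = 205/11, x_2 = 250/11.

x_1 = 205/11, x_2 = 250/11, maximum C = 1295/11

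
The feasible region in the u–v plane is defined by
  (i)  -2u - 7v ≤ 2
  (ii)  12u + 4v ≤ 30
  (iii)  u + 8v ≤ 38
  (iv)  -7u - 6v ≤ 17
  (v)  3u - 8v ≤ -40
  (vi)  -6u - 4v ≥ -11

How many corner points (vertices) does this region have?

4

Pairwise boundary intersections that survive every other constraint:
  (-182/25, 283/50)
  (-16/11, 217/44)
  (-188/37, 229/74)
  (-6/5, 91/20)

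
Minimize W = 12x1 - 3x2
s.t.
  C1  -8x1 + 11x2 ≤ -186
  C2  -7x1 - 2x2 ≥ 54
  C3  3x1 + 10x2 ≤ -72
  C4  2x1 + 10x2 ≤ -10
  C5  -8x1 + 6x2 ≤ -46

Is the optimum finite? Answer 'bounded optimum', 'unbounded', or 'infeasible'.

From the feasible point (-74/31, -578/31), moving in the direction (-6, -8) keeps every constraint satisfied while W decreases without bound.

unbounded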